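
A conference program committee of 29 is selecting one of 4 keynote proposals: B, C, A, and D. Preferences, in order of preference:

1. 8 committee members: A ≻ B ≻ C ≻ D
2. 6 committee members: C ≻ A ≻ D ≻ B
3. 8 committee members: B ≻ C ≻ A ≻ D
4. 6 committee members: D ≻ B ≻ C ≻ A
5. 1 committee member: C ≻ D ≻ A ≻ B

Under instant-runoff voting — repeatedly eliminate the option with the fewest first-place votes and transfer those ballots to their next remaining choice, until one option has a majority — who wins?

Round 1: B 8, C 7, A 8, D 6. Eliminate D.
Round 2: B 14, C 7, A 8. Eliminate C.
Round 3: B 14, A 15. A has a majority.

A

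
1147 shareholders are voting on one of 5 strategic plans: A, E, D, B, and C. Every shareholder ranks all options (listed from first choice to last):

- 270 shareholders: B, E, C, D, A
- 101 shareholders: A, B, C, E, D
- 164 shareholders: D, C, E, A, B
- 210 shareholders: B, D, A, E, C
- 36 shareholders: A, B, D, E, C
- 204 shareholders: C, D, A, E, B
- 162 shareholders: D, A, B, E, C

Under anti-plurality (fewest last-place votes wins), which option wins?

E

Last-place votes: A 270, E 0, D 101, B 368, C 408.
E is ranked last by the fewest voters, so E wins.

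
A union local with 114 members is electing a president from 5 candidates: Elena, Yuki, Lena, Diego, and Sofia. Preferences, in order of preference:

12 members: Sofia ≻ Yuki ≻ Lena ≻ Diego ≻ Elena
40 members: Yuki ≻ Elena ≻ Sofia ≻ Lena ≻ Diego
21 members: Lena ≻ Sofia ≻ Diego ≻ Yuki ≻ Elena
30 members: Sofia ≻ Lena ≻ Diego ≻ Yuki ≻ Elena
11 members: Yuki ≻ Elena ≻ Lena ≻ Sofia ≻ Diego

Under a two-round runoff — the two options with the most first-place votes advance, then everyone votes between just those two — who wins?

Sofia

Round 1 first-place votes: Elena 0, Yuki 51, Lena 21, Diego 0, Sofia 42.
Yuki and Sofia advance.
Runoff: Yuki is preferred to Sofia by 51 voters; Sofia by 63.
Sofia wins the runoff.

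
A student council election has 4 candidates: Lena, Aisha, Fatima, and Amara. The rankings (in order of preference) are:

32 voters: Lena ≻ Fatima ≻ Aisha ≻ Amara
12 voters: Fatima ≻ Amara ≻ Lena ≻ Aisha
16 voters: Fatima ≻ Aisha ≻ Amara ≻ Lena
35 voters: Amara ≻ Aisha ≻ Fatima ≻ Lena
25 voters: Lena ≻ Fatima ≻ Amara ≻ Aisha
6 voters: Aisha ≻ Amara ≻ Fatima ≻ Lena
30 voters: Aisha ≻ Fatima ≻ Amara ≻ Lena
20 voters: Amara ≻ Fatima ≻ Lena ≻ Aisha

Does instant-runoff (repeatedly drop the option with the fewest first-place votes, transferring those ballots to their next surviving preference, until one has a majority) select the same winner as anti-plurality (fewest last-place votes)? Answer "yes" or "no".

Instant-runoff — R1 Lena 57, Aisha 36, Fatima 28, Amara 55 (Fatima out); R2 Lena 57, Aisha 52, Amara 67 (Aisha out); R3 Lena 57, Amara 119 (Amara winner). Winner: Amara.
Anti-plurality — last-place votes: Lena 87, Aisha 57, Fatima 0, Amara 32. Winner: Fatima.
The two methods disagree.

no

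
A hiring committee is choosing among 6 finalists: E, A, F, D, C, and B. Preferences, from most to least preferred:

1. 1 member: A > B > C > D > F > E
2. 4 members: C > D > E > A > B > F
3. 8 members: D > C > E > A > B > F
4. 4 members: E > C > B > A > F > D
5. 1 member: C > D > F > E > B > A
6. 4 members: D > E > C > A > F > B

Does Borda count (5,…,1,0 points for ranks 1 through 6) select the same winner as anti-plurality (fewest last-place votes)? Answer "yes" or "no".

Borda — scores: E 74, A 45, F 12, D 82, C 88, B 29. Winner: C.
Anti-plurality — last-place votes: E 1, A 1, F 12, D 4, C 0, B 4. Winner: C.
The two methods agree.

yes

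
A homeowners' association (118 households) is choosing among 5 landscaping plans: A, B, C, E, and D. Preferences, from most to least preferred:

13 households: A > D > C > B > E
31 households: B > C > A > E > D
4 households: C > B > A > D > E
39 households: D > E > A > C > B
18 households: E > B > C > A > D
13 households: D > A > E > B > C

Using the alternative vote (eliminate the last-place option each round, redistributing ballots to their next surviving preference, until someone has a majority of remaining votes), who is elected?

Round 1: A 13, B 31, C 4, E 18, D 52. Eliminate C.
Round 2: A 13, B 35, E 18, D 52. Eliminate A.
Round 3: B 35, E 18, D 65. D has a majority.

D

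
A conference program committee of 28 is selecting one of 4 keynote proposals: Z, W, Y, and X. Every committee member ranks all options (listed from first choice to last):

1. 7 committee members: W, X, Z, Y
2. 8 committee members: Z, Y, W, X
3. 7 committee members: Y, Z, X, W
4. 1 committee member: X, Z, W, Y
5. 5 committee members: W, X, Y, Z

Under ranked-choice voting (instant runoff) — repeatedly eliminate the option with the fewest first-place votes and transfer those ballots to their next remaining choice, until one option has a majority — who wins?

Z

Round 1: Z 8, W 12, Y 7, X 1. Eliminate X.
Round 2: Z 9, W 12, Y 7. Eliminate Y.
Round 3: Z 16, W 12. Z has a majority.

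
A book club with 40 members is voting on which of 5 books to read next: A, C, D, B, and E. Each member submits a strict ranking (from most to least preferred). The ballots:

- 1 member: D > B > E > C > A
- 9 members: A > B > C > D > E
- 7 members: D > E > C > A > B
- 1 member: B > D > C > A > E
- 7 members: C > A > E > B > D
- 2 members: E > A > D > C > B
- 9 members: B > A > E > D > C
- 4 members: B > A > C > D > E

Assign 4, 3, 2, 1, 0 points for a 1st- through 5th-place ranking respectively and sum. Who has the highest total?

A: 1·0 + 9·4 + 7·1 + 1·1 + 7·3 + 2·3 + 9·3 + 4·3 = 110
C: 1·1 + 9·2 + 7·2 + 1·2 + 7·4 + 2·1 + 9·0 + 4·2 = 73
D: 1·4 + 9·1 + 7·4 + 1·3 + 7·0 + 2·2 + 9·1 + 4·1 = 61
B: 1·3 + 9·3 + 7·0 + 1·4 + 7·1 + 2·0 + 9·4 + 4·4 = 93
E: 1·2 + 9·0 + 7·3 + 1·0 + 7·2 + 2·4 + 9·2 + 4·0 = 63
A has the highest Borda score (110).

A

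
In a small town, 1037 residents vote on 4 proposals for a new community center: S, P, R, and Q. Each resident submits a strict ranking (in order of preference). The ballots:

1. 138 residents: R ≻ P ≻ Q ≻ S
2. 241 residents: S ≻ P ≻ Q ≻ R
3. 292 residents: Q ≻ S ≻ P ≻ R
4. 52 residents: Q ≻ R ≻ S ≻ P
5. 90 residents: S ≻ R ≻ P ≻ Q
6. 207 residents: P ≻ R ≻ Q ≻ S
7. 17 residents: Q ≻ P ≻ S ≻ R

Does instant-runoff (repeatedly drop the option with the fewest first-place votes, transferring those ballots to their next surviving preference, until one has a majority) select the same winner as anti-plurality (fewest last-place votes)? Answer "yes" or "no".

yes

Instant-runoff — R1 S 331, P 207, R 138, Q 361 (R out); R2 S 331, P 345, Q 361 (S out); R3 P 676, Q 361 (P winner). Winner: P.
Anti-plurality — last-place votes: S 345, P 52, R 550, Q 90. Winner: P.
The two methods agree.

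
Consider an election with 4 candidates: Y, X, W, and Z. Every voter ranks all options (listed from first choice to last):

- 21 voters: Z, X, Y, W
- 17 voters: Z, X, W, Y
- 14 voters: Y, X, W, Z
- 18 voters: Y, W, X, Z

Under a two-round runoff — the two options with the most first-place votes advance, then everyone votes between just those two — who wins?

Z

Round 1 first-place votes: Y 32, X 0, W 0, Z 38.
Z and Y advance.
Runoff: Z is preferred to Y by 38 voters; Y by 32.
Z wins the runoff.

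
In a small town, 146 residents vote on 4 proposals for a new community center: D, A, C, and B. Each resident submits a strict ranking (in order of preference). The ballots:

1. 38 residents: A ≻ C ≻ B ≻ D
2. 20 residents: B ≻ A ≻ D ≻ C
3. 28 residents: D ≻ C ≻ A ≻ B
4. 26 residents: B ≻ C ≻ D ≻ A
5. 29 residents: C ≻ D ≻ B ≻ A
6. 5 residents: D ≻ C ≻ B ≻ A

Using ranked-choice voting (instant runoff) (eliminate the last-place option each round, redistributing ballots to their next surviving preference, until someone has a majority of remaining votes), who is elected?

B

Round 1: D 33, A 38, C 29, B 46. Eliminate C.
Round 2: D 62, A 38, B 46. Eliminate A.
Round 3: D 62, B 84. B has a majority.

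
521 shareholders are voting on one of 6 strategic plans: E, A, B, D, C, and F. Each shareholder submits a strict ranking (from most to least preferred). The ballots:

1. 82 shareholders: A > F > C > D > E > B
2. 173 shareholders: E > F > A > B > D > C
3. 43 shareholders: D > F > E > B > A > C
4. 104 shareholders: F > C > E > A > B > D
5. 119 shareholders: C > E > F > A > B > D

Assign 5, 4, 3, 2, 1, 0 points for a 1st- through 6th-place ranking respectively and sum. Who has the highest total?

E: 82·1 + 173·5 + 43·3 + 104·3 + 119·4 = 1864
A: 82·5 + 173·3 + 43·1 + 104·2 + 119·2 = 1418
B: 82·0 + 173·2 + 43·2 + 104·1 + 119·1 = 655
D: 82·2 + 173·1 + 43·5 + 104·0 + 119·0 = 552
C: 82·3 + 173·0 + 43·0 + 104·4 + 119·5 = 1257
F: 82·4 + 173·4 + 43·4 + 104·5 + 119·3 = 2069
F has the highest Borda score (2069).

F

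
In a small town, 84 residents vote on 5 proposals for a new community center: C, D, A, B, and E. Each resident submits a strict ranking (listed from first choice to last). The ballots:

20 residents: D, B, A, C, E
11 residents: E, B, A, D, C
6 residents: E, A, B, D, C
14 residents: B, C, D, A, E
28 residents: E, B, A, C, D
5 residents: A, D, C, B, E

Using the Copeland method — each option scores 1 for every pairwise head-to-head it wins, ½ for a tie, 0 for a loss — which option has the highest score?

E

C: ties D; loses to A, B, and E → score 0.5.
D: ties C; loses to A, B, and E → score 0.5.
A: beats C and D; loses to B and E → score 2.
B: beats C, D, and A; loses to E → score 3.
E: beats C, D, A, and B → score 4.
E has the best pairwise record.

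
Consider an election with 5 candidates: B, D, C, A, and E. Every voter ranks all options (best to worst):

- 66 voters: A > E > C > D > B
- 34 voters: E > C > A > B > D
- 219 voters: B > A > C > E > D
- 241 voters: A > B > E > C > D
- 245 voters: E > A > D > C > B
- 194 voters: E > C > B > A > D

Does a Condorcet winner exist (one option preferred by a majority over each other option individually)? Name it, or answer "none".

A vs B: 586–413 for A.
A vs D: 999–0 for A.
A vs C: 771–228 for A.
A vs E: 526–473 for A.
A beats every other option head-to-head.

A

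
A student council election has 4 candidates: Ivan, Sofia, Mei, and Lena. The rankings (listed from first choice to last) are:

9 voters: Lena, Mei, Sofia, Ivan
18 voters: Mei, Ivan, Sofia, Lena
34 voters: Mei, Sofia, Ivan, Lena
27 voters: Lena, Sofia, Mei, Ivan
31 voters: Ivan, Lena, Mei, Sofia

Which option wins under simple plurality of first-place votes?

First-place votes: Ivan 31, Sofia 0, Mei 52, Lena 36.
Mei has the most first-place votes.

Mei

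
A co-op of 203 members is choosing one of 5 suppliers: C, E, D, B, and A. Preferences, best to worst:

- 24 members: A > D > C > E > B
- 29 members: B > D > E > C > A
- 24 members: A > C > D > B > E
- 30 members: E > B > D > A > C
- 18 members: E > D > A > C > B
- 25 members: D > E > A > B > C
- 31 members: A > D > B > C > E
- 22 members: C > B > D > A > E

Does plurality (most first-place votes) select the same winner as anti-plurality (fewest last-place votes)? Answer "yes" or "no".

no

Plurality — first-place votes: C 22, E 48, D 25, B 29, A 79. Winner: A.
Anti-plurality — last-place votes: C 55, E 77, D 0, B 42, A 29. Winner: D.
The two methods disagree.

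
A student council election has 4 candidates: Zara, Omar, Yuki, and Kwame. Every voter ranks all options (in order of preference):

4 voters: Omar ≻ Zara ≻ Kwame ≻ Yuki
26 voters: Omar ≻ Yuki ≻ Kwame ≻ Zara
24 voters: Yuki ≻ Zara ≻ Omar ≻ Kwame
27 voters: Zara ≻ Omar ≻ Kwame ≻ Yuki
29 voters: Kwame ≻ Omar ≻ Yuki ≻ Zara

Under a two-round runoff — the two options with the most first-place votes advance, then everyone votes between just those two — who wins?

Round 1 first-place votes: Zara 27, Omar 30, Yuki 24, Kwame 29.
Omar and Kwame advance.
Runoff: Omar is preferred to Kwame by 81 voters; Kwame by 29.
Omar wins the runoff.

Omar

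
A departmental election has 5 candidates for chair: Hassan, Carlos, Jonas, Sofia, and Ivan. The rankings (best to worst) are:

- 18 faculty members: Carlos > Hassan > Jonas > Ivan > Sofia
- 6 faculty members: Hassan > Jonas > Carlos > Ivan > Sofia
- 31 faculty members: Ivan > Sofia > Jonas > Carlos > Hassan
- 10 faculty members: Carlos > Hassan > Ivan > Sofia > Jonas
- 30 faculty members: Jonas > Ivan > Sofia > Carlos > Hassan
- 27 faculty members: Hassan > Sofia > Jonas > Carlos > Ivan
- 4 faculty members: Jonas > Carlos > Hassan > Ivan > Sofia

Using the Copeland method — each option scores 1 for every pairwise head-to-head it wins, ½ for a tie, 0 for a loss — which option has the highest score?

Hassan: beats Sofia and Ivan; loses to Carlos and Jonas → score 2.
Carlos: beats Hassan and Ivan; loses to Jonas and Sofia → score 2.
Jonas: beats Hassan, Carlos, and Ivan; loses to Sofia → score 3.
Sofia: beats Carlos and Jonas; loses to Hassan and Ivan → score 2.
Ivan: beats Sofia; loses to Hassan, Carlos, and Jonas → score 1.
Jonas has the best pairwise record.

Jonas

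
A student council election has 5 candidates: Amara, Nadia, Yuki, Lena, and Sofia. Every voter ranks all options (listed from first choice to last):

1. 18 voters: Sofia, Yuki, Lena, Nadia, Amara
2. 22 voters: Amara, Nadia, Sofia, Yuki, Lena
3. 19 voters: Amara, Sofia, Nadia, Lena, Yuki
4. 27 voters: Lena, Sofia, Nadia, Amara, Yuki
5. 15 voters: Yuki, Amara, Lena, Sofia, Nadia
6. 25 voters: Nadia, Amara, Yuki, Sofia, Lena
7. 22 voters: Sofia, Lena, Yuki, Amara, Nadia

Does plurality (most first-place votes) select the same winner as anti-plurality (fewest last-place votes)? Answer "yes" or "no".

Plurality — first-place votes: Amara 41, Nadia 25, Yuki 15, Lena 27, Sofia 40. Winner: Amara.
Anti-plurality — last-place votes: Amara 18, Nadia 37, Yuki 46, Lena 47, Sofia 0. Winner: Sofia.
The two methods disagree.

no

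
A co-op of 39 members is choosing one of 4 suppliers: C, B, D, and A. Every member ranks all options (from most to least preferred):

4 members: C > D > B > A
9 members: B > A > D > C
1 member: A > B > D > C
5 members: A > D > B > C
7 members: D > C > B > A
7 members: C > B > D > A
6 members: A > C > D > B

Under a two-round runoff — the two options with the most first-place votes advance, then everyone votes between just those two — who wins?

Round 1 first-place votes: C 11, B 9, D 7, A 12.
A and C advance.
Runoff: A is preferred to C by 21 voters; C by 18.
A wins the runoff.

A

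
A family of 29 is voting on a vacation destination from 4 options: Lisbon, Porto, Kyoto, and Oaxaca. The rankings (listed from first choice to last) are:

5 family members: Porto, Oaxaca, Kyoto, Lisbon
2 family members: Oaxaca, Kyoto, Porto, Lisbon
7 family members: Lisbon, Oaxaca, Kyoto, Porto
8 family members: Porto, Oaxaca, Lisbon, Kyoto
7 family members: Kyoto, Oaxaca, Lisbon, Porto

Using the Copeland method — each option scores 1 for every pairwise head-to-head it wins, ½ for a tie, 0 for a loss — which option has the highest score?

Oaxaca

Lisbon: beats Kyoto; loses to Porto and Oaxaca → score 1.
Porto: beats Lisbon; loses to Kyoto and Oaxaca → score 1.
Kyoto: beats Porto; loses to Lisbon and Oaxaca → score 1.
Oaxaca: beats Lisbon, Porto, and Kyoto → score 3.
Oaxaca has the best pairwise record.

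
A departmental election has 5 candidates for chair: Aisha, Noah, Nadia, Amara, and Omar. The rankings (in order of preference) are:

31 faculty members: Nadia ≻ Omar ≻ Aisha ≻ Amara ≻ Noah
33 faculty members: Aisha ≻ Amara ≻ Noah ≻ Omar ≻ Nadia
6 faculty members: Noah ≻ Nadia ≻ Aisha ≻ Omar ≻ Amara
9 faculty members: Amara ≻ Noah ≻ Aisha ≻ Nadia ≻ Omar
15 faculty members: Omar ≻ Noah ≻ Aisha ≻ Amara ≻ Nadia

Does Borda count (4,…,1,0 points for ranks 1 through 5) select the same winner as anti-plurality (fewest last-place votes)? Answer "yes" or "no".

yes

Borda — scores: Aisha 254, Noah 162, Nadia 151, Amara 181, Omar 192. Winner: Aisha.
Anti-plurality — last-place votes: Aisha 0, Noah 31, Nadia 48, Amara 6, Omar 9. Winner: Aisha.
The two methods agree.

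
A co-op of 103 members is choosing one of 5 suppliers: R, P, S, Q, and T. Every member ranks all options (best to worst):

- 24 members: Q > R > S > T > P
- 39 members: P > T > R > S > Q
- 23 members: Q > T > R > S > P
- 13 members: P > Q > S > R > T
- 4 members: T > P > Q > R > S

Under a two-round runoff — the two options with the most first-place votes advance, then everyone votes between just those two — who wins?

Round 1 first-place votes: R 0, P 52, S 0, Q 47, T 4.
P and Q advance.
Runoff: P is preferred to Q by 56 voters; Q by 47.
P wins the runoff.

P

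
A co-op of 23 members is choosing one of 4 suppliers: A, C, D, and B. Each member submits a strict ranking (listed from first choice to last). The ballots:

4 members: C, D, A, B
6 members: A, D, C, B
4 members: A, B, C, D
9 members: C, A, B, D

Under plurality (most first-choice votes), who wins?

First-place votes: A 10, C 13, D 0, B 0.
C has the most first-place votes.

C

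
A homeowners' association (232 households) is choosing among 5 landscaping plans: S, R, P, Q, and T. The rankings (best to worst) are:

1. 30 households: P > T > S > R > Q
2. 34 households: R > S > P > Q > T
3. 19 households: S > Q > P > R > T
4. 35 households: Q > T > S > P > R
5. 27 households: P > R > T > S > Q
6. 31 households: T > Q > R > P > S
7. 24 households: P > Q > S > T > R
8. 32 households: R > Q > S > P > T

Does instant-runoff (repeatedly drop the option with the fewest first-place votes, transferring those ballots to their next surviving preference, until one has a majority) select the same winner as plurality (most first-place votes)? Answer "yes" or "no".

no

Instant-runoff — R1 S 19, R 66, P 81, Q 35, T 31 (S out); R2 R 66, P 81, Q 54, T 31 (T out); R3 R 66, P 81, Q 85 (R out); R4 P 115, Q 117 (Q winner). Winner: Q.
Plurality — first-place votes: S 19, R 66, P 81, Q 35, T 31. Winner: P.
The two methods disagree.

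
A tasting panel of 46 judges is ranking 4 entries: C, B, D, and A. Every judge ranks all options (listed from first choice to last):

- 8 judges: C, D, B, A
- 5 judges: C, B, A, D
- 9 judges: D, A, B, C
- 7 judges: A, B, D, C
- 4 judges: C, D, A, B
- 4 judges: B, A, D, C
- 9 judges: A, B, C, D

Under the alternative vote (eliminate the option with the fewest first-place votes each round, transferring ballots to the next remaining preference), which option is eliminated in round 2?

Round 1: C 17, B 4, D 9, A 16. Eliminate B.
Round 2: C 17, D 9, A 20. Eliminate D.

D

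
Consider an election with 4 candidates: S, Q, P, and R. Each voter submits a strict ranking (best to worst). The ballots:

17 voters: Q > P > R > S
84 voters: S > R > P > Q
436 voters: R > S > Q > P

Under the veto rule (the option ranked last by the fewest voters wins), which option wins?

R

Last-place votes: S 17, Q 84, P 436, R 0.
R is ranked last by the fewest voters, so R wins.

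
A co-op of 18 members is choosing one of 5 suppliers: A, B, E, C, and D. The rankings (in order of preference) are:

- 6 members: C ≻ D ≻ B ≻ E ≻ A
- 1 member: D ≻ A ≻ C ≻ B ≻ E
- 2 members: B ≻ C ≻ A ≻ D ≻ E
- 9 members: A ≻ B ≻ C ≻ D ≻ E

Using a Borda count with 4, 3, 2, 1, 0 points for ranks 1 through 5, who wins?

A: 6·0 + 1·3 + 2·2 + 9·4 = 43
B: 6·2 + 1·1 + 2·4 + 9·3 = 48
E: 6·1 + 1·0 + 2·0 + 9·0 = 6
C: 6·4 + 1·2 + 2·3 + 9·2 = 50
D: 6·3 + 1·4 + 2·1 + 9·1 = 33
C has the highest Borda score (50).

C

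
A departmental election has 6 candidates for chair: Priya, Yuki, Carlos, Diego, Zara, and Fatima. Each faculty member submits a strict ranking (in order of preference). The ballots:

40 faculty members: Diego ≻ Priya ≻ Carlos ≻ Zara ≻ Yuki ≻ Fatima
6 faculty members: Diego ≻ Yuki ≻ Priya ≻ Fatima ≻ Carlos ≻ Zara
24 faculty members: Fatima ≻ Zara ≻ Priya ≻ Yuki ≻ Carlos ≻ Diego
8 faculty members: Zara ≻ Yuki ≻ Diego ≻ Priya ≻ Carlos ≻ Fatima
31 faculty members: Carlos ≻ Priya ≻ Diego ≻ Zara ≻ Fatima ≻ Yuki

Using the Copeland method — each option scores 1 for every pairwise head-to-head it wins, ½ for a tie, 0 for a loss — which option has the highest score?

Priya: beats Yuki, Carlos, Diego, Zara, and Fatima → score 5.
Yuki: loses to Priya, Carlos, Diego, Zara, and Fatima → score 0.
Carlos: beats Yuki, Diego, Zara, and Fatima; loses to Priya → score 4.
Diego: beats Yuki, Zara, and Fatima; loses to Priya and Carlos → score 3.
Zara: beats Yuki and Fatima; loses to Priya, Carlos, and Diego → score 2.
Fatima: beats Yuki; loses to Priya, Carlos, Diego, and Zara → score 1.
Priya has the best pairwise record.

Priya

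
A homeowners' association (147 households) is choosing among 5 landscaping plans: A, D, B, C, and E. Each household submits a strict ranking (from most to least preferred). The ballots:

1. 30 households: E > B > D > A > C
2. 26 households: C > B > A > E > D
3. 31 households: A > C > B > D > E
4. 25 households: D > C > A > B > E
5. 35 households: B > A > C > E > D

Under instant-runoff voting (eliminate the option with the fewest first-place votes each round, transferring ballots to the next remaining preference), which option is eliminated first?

Round 1: A 31, D 25, B 35, C 26, E 30. Eliminate D.

D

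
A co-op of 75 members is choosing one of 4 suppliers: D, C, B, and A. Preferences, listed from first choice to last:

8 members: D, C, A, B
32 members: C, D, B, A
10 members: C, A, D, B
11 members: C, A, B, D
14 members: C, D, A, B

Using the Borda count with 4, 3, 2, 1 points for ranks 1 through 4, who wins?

D: 8·4 + 32·3 + 10·2 + 11·1 + 14·3 = 201
C: 8·3 + 32·4 + 10·4 + 11·4 + 14·4 = 292
B: 8·1 + 32·2 + 10·1 + 11·2 + 14·1 = 118
A: 8·2 + 32·1 + 10·3 + 11·3 + 14·2 = 139
C has the highest Borda score (292).

C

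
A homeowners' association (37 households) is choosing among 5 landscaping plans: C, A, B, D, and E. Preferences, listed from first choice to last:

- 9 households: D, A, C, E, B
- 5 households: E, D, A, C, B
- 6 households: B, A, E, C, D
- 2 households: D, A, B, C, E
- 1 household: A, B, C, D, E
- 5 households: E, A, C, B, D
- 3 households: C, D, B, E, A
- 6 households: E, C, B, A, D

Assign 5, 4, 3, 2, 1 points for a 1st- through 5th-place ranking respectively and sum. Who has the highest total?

C: 9·3 + 5·2 + 6·2 + 2·2 + 1·3 + 5·3 + 3·5 + 6·4 = 110
A: 9·4 + 5·3 + 6·4 + 2·4 + 1·5 + 5·4 + 3·1 + 6·2 = 123
B: 9·1 + 5·1 + 6·5 + 2·3 + 1·4 + 5·2 + 3·3 + 6·3 = 91
D: 9·5 + 5·4 + 6·1 + 2·5 + 1·2 + 5·1 + 3·4 + 6·1 = 106
E: 9·2 + 5·5 + 6·3 + 2·1 + 1·1 + 5·5 + 3·2 + 6·5 = 125
E has the highest Borda score (125).

E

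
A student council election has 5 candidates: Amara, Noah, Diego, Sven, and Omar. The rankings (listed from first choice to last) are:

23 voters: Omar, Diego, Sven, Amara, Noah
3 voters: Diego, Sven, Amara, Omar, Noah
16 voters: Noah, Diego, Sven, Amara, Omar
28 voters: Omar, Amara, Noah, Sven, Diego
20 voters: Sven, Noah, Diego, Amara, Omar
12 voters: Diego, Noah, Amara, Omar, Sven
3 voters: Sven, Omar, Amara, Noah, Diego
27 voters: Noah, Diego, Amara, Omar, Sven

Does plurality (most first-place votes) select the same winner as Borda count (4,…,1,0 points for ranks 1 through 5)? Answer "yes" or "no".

Plurality — first-place votes: Amara 0, Noah 43, Diego 15, Sven 23, Omar 51. Winner: Omar.
Borda — scores: Amara 233, Noah 327, Diego 298, Sven 207, Omar 255. Winner: Noah.
The two methods disagree.

no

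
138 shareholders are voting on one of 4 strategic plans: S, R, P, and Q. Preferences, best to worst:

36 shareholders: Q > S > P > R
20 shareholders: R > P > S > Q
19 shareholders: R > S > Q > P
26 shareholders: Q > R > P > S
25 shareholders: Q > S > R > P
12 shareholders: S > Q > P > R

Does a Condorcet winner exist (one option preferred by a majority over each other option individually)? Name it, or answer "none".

Q

Q vs S: 87–51 for Q.
Q vs R: 99–39 for Q.
Q vs P: 118–20 for Q.
Q beats every other option head-to-head.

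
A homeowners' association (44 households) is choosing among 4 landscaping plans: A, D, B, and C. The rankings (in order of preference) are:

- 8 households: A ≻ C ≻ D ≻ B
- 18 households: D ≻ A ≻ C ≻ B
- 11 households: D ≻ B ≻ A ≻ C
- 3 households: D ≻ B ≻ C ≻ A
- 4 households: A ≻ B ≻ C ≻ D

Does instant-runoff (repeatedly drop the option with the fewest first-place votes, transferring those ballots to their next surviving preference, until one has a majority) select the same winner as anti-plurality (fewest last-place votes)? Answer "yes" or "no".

Instant-runoff — R1 A 12, D 32, B 0, C 0 (D winner). Winner: D.
Anti-plurality — last-place votes: A 3, D 4, B 26, C 11. Winner: A.
The two methods disagree.

no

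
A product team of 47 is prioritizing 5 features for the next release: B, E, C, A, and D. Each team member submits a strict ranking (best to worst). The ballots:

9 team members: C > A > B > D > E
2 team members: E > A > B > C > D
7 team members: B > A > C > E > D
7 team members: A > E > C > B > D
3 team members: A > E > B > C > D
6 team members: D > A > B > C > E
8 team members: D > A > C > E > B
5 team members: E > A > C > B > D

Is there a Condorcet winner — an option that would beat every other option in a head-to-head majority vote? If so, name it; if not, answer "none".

A

A vs B: 40–7 for A.
A vs E: 40–7 for A.
A vs C: 38–9 for A.
A vs D: 33–14 for A.
A beats every other option head-to-head.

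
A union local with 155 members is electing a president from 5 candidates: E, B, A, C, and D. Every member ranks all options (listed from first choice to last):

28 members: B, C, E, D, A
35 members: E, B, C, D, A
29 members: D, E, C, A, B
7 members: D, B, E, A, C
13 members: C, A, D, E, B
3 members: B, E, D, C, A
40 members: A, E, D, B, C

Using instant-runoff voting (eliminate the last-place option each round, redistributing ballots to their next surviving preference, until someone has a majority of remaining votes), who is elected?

Round 1: E 35, B 31, A 40, C 13, D 36. Eliminate C.
Round 2: E 35, B 31, A 53, D 36. Eliminate B.
Round 3: E 66, A 53, D 36. Eliminate D.
Round 4: E 102, A 53. E has a majority.

E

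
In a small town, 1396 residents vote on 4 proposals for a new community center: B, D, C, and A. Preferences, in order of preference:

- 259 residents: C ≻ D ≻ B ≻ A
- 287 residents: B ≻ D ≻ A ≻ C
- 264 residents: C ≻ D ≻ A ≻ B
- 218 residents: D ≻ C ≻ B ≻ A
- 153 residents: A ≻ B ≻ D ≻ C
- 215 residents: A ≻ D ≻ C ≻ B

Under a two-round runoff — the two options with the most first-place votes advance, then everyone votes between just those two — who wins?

Round 1 first-place votes: B 287, D 218, C 523, A 368.
C and A advance.
Runoff: C is preferred to A by 741 voters; A by 655.
C wins the runoff.

C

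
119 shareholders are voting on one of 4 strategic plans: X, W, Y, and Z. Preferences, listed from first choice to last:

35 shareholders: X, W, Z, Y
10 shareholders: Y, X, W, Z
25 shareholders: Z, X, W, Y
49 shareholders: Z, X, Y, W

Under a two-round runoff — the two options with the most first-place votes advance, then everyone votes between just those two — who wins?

Round 1 first-place votes: X 35, W 0, Y 10, Z 74.
Z and X advance.
Runoff: Z is preferred to X by 74 voters; X by 45.
Z wins the runoff.

Z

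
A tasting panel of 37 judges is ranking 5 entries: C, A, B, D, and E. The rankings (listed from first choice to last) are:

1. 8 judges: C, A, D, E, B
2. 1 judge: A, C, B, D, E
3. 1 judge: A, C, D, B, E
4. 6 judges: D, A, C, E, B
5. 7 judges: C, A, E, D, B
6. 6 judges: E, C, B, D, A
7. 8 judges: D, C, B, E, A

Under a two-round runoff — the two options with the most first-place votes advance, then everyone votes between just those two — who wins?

Round 1 first-place votes: C 15, A 2, B 0, D 14, E 6.
C and D advance.
Runoff: C is preferred to D by 23 voters; D by 14.
C wins the runoff.

C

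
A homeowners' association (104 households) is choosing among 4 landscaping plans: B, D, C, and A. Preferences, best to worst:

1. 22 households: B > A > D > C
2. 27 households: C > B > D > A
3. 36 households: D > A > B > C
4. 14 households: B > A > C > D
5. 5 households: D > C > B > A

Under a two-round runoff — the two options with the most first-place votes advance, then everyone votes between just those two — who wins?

B

Round 1 first-place votes: B 36, D 41, C 27, A 0.
D and B advance.
Runoff: D is preferred to B by 41 voters; B by 63.
B wins the runoff.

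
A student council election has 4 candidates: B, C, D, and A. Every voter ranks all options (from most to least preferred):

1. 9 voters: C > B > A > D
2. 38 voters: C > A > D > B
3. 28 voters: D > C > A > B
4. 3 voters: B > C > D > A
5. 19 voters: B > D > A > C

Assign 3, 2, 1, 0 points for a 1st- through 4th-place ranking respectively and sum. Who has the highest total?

C

B: 9·2 + 38·0 + 28·0 + 3·3 + 19·3 = 84
C: 9·3 + 38·3 + 28·2 + 3·2 + 19·0 = 203
D: 9·0 + 38·1 + 28·3 + 3·1 + 19·2 = 163
A: 9·1 + 38·2 + 28·1 + 3·0 + 19·1 = 132
C has the highest Borda score (203).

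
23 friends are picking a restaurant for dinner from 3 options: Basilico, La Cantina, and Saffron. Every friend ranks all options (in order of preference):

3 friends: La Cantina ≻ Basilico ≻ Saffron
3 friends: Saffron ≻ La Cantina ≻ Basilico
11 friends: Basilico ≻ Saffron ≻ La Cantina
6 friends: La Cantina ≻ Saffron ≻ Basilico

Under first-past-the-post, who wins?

First-place votes: Basilico 11, La Cantina 9, Saffron 3.
Basilico has the most first-place votes.

Basilico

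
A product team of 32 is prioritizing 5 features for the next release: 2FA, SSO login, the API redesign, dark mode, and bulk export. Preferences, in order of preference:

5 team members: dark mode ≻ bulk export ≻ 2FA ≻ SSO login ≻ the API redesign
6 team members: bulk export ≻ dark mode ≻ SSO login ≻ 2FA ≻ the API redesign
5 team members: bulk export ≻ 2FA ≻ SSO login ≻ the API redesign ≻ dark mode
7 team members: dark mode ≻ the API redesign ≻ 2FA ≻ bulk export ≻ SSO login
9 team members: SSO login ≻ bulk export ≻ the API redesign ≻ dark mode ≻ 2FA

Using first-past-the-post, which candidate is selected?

dark mode

First-place votes: 2FA 0, SSO login 9, the API redesign 0, dark mode 12, bulk export 11.
dark mode has the most first-place votes.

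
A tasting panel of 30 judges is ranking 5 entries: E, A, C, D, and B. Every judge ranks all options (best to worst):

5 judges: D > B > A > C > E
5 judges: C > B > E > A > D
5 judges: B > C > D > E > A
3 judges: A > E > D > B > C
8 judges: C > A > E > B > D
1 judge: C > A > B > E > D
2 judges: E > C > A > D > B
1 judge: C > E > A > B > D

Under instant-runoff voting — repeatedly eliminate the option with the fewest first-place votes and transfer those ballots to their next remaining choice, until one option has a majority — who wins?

Round 1: E 2, A 3, C 15, D 5, B 5. Eliminate E.
Round 2: A 3, C 17, D 5, B 5. C has a majority.

C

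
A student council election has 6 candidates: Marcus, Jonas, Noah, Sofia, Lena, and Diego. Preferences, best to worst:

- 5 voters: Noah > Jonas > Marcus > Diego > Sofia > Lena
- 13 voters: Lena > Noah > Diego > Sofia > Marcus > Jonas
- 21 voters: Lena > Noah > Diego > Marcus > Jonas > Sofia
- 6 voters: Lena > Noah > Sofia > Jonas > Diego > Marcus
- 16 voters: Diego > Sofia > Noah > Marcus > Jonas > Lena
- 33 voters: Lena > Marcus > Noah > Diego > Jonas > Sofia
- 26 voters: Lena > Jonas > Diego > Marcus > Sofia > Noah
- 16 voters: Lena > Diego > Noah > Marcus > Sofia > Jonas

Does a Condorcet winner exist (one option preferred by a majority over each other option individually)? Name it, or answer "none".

Lena

Lena vs Marcus: 115–21 for Lena.
Lena vs Jonas: 115–21 for Lena.
Lena vs Noah: 115–21 for Lena.
Lena vs Sofia: 115–21 for Lena.
Lena vs Diego: 115–21 for Lena.
Lena beats every other option head-to-head.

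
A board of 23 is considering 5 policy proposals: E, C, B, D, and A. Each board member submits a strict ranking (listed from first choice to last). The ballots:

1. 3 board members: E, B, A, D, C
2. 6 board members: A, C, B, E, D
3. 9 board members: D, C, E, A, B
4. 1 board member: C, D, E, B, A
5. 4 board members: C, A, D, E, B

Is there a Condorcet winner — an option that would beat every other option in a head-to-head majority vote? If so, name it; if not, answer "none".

none

Checking pairwise contests:
C beats E 20–3.
D beats C 12–11.
E beats B 17–6.
A beats D 13–10.
E beats A 13–10.
Every option loses at least one head-to-head, so there is no Condorcet winner.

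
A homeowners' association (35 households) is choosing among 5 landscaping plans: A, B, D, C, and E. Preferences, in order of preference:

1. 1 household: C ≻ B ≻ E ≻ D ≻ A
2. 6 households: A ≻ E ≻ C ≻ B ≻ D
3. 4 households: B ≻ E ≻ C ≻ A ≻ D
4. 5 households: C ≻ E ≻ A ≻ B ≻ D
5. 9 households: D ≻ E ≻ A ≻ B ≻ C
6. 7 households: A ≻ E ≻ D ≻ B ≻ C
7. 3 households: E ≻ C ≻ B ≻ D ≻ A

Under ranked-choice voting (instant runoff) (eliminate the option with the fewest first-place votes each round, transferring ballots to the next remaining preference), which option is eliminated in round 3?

Round 1: A 13, B 4, D 9, C 6, E 3. Eliminate E.
Round 2: A 13, B 4, D 9, C 9. Eliminate B.
Round 3: A 13, D 9, C 13. Eliminate D.

D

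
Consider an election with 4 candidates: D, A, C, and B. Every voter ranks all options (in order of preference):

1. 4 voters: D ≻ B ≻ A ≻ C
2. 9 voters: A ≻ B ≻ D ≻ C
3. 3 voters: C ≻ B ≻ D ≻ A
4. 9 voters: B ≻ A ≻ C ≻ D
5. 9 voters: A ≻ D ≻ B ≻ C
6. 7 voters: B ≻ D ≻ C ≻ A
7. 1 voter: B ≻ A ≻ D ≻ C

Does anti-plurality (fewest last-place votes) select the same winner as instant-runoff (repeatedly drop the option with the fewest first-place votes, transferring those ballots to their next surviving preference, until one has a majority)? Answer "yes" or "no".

yes

Anti-plurality — last-place votes: D 9, A 10, C 23, B 0. Winner: B.
Instant-runoff — R1 D 4, A 18, C 3, B 17 (C out); R2 D 4, A 18, B 20 (D out); R3 A 18, B 24 (B winner). Winner: B.
The two methods agree.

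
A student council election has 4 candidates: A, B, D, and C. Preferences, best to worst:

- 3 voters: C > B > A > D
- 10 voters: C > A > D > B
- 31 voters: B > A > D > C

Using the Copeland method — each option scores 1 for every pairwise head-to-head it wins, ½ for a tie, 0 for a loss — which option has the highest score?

A: beats D and C; loses to B → score 2.
B: beats A, D, and C → score 3.
D: beats C; loses to A and B → score 1.
C: loses to A, B, and D → score 0.
B has the best pairwise record.

B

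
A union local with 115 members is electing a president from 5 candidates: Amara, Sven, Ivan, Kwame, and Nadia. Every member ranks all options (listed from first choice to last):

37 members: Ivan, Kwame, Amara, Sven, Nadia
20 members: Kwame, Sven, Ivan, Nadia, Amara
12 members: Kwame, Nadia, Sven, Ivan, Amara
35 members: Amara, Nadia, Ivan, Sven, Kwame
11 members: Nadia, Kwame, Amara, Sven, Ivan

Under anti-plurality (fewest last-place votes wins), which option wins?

Last-place votes: Amara 32, Sven 0, Ivan 11, Kwame 35, Nadia 37.
Sven is ranked last by the fewest voters, so Sven wins.

Sven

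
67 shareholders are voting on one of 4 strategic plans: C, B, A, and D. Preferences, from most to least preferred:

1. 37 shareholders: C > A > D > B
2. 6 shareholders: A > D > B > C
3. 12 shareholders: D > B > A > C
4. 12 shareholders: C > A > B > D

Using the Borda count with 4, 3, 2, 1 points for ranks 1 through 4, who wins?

C: 37·4 + 6·1 + 12·1 + 12·4 = 214
B: 37·1 + 6·2 + 12·3 + 12·2 = 109
A: 37·3 + 6·4 + 12·2 + 12·3 = 195
D: 37·2 + 6·3 + 12·4 + 12·1 = 152
C has the highest Borda score (214).

C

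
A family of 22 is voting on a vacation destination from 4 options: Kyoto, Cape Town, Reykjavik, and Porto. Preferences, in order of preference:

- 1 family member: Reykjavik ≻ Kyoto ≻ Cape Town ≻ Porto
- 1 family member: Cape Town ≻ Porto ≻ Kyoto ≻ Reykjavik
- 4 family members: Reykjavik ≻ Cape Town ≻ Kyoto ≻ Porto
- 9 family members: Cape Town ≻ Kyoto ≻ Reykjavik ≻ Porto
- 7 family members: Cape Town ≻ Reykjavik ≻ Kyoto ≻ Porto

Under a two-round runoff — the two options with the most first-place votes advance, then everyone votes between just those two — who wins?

Cape Town

Round 1 first-place votes: Kyoto 0, Cape Town 17, Reykjavik 5, Porto 0.
Cape Town and Reykjavik advance.
Runoff: Cape Town is preferred to Reykjavik by 17 voters; Reykjavik by 5.
Cape Town wins the runoff.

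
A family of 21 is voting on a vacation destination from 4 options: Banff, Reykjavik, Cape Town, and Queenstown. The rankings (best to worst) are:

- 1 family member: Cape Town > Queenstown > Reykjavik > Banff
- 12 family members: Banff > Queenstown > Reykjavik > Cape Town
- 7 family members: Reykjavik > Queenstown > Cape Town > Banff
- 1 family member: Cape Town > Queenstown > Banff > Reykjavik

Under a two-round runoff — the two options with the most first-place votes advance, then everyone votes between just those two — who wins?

Round 1 first-place votes: Banff 12, Reykjavik 7, Cape Town 2, Queenstown 0.
Banff and Reykjavik advance.
Runoff: Banff is preferred to Reykjavik by 13 voters; Reykjavik by 8.
Banff wins the runoff.

Banff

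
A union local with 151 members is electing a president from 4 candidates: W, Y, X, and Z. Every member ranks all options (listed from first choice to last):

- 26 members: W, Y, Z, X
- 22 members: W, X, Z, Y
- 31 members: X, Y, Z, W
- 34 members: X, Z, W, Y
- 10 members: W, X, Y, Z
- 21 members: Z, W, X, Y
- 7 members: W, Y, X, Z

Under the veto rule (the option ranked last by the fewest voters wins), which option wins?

Z

Last-place votes: W 31, Y 77, X 26, Z 17.
Z is ranked last by the fewest voters, so Z wins.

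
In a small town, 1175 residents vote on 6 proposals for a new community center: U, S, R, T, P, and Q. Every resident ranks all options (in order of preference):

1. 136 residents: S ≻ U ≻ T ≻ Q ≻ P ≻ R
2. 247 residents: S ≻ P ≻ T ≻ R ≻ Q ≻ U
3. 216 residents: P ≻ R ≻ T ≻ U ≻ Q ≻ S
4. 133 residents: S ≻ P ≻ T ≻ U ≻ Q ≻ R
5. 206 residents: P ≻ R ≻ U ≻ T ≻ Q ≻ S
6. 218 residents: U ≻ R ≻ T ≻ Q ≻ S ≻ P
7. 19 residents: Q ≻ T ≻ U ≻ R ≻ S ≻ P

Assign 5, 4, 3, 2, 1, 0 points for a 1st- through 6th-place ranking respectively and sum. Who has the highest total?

P

U: 136·4 + 247·0 + 216·2 + 133·2 + 206·3 + 218·5 + 19·3 = 3007
S: 136·5 + 247·5 + 216·0 + 133·5 + 206·0 + 218·1 + 19·1 = 2817
R: 136·0 + 247·2 + 216·4 + 133·0 + 206·4 + 218·4 + 19·2 = 3092
T: 136·3 + 247·3 + 216·3 + 133·3 + 206·2 + 218·3 + 19·4 = 3338
P: 136·1 + 247·4 + 216·5 + 133·4 + 206·5 + 218·0 + 19·0 = 3766
Q: 136·2 + 247·1 + 216·1 + 133·1 + 206·1 + 218·2 + 19·5 = 1605
P has the highest Borda score (3766).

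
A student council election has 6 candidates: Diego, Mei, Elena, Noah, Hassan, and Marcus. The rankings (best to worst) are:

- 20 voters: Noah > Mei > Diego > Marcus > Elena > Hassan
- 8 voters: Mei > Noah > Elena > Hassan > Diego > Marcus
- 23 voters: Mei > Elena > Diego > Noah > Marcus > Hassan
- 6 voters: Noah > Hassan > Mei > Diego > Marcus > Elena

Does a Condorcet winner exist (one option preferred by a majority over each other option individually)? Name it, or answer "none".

Mei vs Diego: 57–0 for Mei.
Mei vs Elena: 57–0 for Mei.
Mei vs Noah: 31–26 for Mei.
Mei vs Hassan: 51–6 for Mei.
Mei vs Marcus: 57–0 for Mei.
Mei beats every other option head-to-head.

Mei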